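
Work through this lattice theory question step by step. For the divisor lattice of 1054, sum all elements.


sigma(n) = sum of divisors.
Divisors of 1054: [1, 2, 17, 31, 34, 62, 527, 1054]
Sum = 1728


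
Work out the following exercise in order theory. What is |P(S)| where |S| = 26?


Power set = 2^n.
2^26 = 67108864


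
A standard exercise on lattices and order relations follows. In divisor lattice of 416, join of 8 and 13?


In a divisor lattice, join = lcm (least common multiple).
gcd(8,13) = 1
lcm(8,13) = 8*13/gcd = 104/1 = 104


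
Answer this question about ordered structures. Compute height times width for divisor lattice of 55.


Height = length of longest chain minus 1; width = size of largest antichain.
A maximum chain: 1 | 11 | 55  (height 2).
A maximum antichain: {5, 11}  (width 2).
Product = 2 * 2 = 4


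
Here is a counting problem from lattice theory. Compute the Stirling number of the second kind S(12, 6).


S(n,k) = k*S(n-1,k) + S(n-1,k-1).
S(11,6) = 179487, S(11,5) = 246730
S(12,6) = 6*179487 + 246730 = 1076922 + 246730
S(12,6) = 1323652


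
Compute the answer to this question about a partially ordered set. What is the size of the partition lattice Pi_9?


B(n) = number of set partitions of an n-element set.
B(n) satisfies the recurrence: B(n+1) = sum_k C(n,k)*B(k).
B(9) = 21147


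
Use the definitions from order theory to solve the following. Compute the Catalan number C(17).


C(n) = C(2n, n) / (n+1).
C(34, 17) = 2333606220
C(17) = 2333606220 / 18 = 129644790


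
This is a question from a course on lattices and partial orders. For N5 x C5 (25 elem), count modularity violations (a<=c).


Modular law: if a <= c then a v (b ^ c) = (a v b) ^ c.
Check all triples (a,b,c) with a <= c among 25 elements.
  e.g. a=(a,0), b=(c,0), c=(b,0): lhs=(a,0) != rhs=(b,0)
  e.g. a=(a,0), b=(c,1), c=(b,0): lhs=(a,0) != rhs=(b,0)
Total violating triples: 75


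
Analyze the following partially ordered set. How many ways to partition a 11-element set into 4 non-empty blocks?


S(n,k) = k*S(n-1,k) + S(n-1,k-1).
S(10,4) = 34105, S(10,3) = 9330
S(11,4) = 4*34105 + 9330 = 136420 + 9330
S(11,4) = 145750


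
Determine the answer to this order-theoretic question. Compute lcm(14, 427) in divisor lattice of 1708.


In a divisor lattice, join = lcm (least common multiple).
gcd(14,427) = 7
lcm(14,427) = 14*427/gcd = 5978/7 = 854


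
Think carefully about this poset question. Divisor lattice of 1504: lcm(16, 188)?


Join=lcm.
gcd(16,188)=4
lcm=752


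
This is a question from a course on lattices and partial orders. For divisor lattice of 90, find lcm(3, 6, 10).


In a divisor lattice, join = lcm (least common multiple).
Compute lcm iteratively: start with first element, then lcm(current, next).
Elements: [3, 6, 10]
lcm(3,6) = 6
lcm(6,10) = 30
Final lcm = 30


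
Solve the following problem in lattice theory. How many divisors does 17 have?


Divisors of 17: [1, 17]
Count: 2


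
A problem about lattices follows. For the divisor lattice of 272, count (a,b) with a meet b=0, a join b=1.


Complement pair (a,b): a meet b = bottom, a join b = top.
Here: gcd(a,b)=1 and lcm(a,b)=272, i.e. a*b=272 with a,b coprime.
Pairs found: (1,272), (16,17), (17,16), (272,1)
Total ordered pairs: 4


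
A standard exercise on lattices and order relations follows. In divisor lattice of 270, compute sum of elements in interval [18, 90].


Interval [18,90] in divisors of 270: [18, 90]
Sum = 108


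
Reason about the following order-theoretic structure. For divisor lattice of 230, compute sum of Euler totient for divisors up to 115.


Divisors of 230 up to 115: [1, 2, 5, 10, 23, 46, 115]
phi values: [1, 1, 4, 4, 22, 22, 88]
Sum = 142


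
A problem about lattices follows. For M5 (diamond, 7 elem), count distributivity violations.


Distributive law: a ^ (b v c) = (a ^ b) v (a ^ c).
Check all 7^3 = 343 ordered triples (a,b,c).
  e.g. a=a1, b=a2, c=a3: lhs=a1 != rhs=0
  e.g. a=a1, b=a2, c=a4: lhs=a1 != rhs=0
Total violating triples: 60


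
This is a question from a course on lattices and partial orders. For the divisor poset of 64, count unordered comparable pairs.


A comparable pair {a,b} has a < b or b < a in the order.
Count unordered pairs where one element is strictly below the other.
Examples: {1,2}, {1,4}, {1,8}, {1,16}, ...
Total comparable pairs: 21


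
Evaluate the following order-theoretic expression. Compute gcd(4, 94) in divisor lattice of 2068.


In a divisor lattice, meet = gcd (greatest common divisor).
By Euclidean algorithm or factoring: gcd(4,94) = 2


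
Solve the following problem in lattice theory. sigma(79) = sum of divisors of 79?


sigma(n) = sum of divisors.
Divisors of 79: [1, 79]
Sum = 80


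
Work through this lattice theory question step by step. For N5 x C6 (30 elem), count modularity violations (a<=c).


Modular law: if a <= c then a v (b ^ c) = (a v b) ^ c.
Check all triples (a,b,c) with a <= c among 30 elements.
  e.g. a=(a,0), b=(c,0), c=(b,0): lhs=(a,0) != rhs=(b,0)
  e.g. a=(a,0), b=(c,1), c=(b,0): lhs=(a,0) != rhs=(b,0)
Total violating triples: 126


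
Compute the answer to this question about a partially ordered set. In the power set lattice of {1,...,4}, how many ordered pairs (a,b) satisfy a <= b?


The order relation is {(a,b) : a <= b}, reflexive so it includes (a,a).
Examples: ({},{}), ({},{1,2}), ({},{1,2,3}), ({},{1,2,3,4}), ({},{1,2,4}), ...
Total ordered pairs: 81


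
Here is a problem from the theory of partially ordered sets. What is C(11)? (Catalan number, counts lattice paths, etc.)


C(n) = C(2n, n) / (n+1).
C(22, 11) = 705432
C(11) = 705432 / 12 = 58786


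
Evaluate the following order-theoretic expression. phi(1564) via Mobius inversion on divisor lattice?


phi(n) = n * prod_{p|n} (1 - 1/p).
Prime divisors of 1564: [2, 17, 23]
phi(1564) = 1564 * (1 - 1/2) * (1 - 1/17) * (1 - 1/23)
phi(1564) = 704


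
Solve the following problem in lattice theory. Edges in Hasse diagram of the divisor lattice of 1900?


A cover relation a -< b holds when a < b with no c strictly between.
Cover relations:
  1 -< 2
  1 -< 5
  1 -< 19
  2 -< 4
  2 -< 10
  2 -< 38
  4 -< 20
  4 -< 76
  ...25 more
Total: 33


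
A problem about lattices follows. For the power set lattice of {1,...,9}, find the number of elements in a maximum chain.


A chain is a totally ordered subset; we count the number of elements in a maximum chain.
Compute, for each element x, the size of the longest chain ending at x:
  {}: 1
  {1}: 2
  {2}: 2
  {3}: 2
  {4}: 2
  {5}: 2
  ...
A maximum chain: {} < {1} < {1,2} < {1,2,3} < {1,2,3,4} < {1,2,3,4,5} < {1,2,3,4,5,6} < {1,2,3,4,5,6,7} < {1,2,3,4,5,6,7,8} < {1,2,3,4,5,6,7,8,9}
Number of elements in the longest chain: 10


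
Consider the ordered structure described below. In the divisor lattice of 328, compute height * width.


Height = length of longest chain minus 1; width = size of largest antichain.
A maximum chain: 1 | 41 | 82 | 164 | 328  (height 4).
A maximum antichain: {2, 41}  (width 2).
Product = 4 * 2 = 8


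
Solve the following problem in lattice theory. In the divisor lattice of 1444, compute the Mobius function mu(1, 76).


In a divisor lattice, mu(a,b) = mu(b/a) where mu is the classical Mobius function.
b/a = 76/1 = 76
Prime factorization of 76: primes [2, 19]
76 is not squarefree, so mu(76) = 0


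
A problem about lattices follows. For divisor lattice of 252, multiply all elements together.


Divisors of 252: [1, 2, 3, 4, 6, 7, 9, 12, 14, 18, 21, 28, 36, 42, 63, 84, 126, 252]
Product = n^(d(n)/2) = 252^(18/2)
Product = 4098310578334288576512


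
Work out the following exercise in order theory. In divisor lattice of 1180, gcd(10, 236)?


Meet=gcd.
gcd(10,236)=2


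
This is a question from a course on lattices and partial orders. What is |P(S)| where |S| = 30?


Power set = 2^n.
2^30 = 1073741824


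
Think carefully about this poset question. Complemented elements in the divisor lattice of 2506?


An element a is complemented if some b has a meet b = bottom, a join b = top.
a is complemented iff gcd(a, n/a)=1, i.e. a is a unitary divisor of 2506.
Complemented elements: 1, 2, 7, 14, 179, 358, ... (2 more)
Count: 8


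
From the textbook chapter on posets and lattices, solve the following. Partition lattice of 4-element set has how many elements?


B(n) = number of set partitions of an n-element set.
B(n) satisfies the recurrence: B(n+1) = sum_k C(n,k)*B(k).
B(4) = 15


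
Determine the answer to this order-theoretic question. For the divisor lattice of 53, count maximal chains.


A maximal chain goes from the minimum element to a maximal element via cover relations.
Counting all min-to-max paths in the cover graph.
Total maximal chains: 1


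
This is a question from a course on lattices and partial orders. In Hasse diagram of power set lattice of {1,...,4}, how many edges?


A cover relation a -< b holds when a < b with no c strictly between.
Cover relations:
  {} -< {1}
  {} -< {2}
  {} -< {3}
  {} -< {4}
  {1} -< {1,2}
  {1} -< {1,3}
  {1} -< {1,4}
  {2} -< {1,2}
  ...24 more
Total: 32


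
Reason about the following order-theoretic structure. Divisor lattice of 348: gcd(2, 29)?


Meet=gcd.
gcd(2,29)=1


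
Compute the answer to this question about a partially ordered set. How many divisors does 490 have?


Divisors of 490: [1, 2, 5, 7, 10, 14, 35, 49, 70, 98, 245, 490]
Count: 12


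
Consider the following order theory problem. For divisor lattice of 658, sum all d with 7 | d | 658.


Interval [7,658] in divisors of 658: [7, 14, 329, 658]
Sum = 1008


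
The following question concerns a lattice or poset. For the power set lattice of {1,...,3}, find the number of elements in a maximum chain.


A chain is a totally ordered subset; we count the number of elements in a maximum chain.
Compute, for each element x, the size of the longest chain ending at x:
  {}: 1
  {1}: 2
  {2}: 2
  {3}: 2
  {1,2}: 3
  {1,3}: 3
  ...
A maximum chain: {} < {1} < {1,2} < {1,2,3}
Number of elements in the longest chain: 4


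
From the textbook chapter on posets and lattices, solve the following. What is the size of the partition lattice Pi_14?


B(n) = number of set partitions of an n-element set.
B(n) satisfies the recurrence: B(n+1) = sum_k C(n,k)*B(k).
B(14) = 190899322


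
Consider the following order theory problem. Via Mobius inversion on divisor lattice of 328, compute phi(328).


phi(n) = n * prod_{p|n} (1 - 1/p).
Prime divisors of 328: [2, 41]
phi(328) = 328 * (1 - 1/2) * (1 - 1/41)
phi(328) = 160


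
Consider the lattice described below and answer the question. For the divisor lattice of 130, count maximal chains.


A maximal chain goes from the minimum element to a maximal element via cover relations.
Counting all min-to-max paths in the cover graph.
Total maximal chains: 6


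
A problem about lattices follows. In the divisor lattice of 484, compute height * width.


Height = length of longest chain minus 1; width = size of largest antichain.
A maximum chain: 1 | 11 | 121 | 242 | 484  (height 4).
A maximum antichain: {4, 22, 121}  (width 3).
Product = 4 * 3 = 12


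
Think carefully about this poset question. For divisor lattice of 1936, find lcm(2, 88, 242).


In a divisor lattice, join = lcm (least common multiple).
Compute lcm iteratively: start with first element, then lcm(current, next).
Elements: [2, 88, 242]
lcm(2,88) = 88
lcm(88,242) = 968
Final lcm = 968


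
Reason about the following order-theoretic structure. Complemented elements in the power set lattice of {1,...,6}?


An element a is complemented if some b has a meet b = bottom, a join b = top.
every subset A has complement S\A, so all elements are complemented.
Complemented elements: {}, {1}, {2}, {3}, {4}, {5}, ... (58 more)
Count: 64


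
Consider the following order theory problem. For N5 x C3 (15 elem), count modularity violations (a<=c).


Modular law: if a <= c then a v (b ^ c) = (a v b) ^ c.
Check all triples (a,b,c) with a <= c among 15 elements.
  e.g. a=(a,0), b=(c,0), c=(b,0): lhs=(a,0) != rhs=(b,0)
  e.g. a=(a,0), b=(c,1), c=(b,0): lhs=(a,0) != rhs=(b,0)
Total violating triples: 18


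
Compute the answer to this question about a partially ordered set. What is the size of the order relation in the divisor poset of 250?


The order relation is {(a,b) : a <= b}, reflexive so it includes (a,a).
Examples: (1,1), (1,10), (1,125), (1,2), (1,25), ...
Total ordered pairs: 30


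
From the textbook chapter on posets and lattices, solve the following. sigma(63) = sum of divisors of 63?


sigma(n) = sum of divisors.
Divisors of 63: [1, 3, 7, 9, 21, 63]
Sum = 104


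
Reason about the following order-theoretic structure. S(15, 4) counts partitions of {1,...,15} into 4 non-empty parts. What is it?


S(n,k) = k*S(n-1,k) + S(n-1,k-1).
S(14,4) = 10391745, S(14,3) = 788970
S(15,4) = 4*10391745 + 788970 = 41566980 + 788970
S(15,4) = 42355950


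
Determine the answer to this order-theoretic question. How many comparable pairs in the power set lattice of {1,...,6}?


A comparable pair {a,b} has a < b or b < a in the order.
Count unordered pairs where one element is strictly below the other.
Examples: {{},{1}}, {{},{2}}, {{},{3}}, {{},{4}}, ...
Total comparable pairs: 665


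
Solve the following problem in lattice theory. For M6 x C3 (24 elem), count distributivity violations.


Distributive law: a ^ (b v c) = (a ^ b) v (a ^ c).
Check all 24^3 = 13824 ordered triples (a,b,c).
  e.g. a=(a1,0), b=(a2,0), c=(a3,0): lhs=(a1,0) != rhs=(0,0)
  e.g. a=(a1,0), b=(a2,0), c=(a3,1): lhs=(a1,0) != rhs=(0,0)
Total violating triples: 3240


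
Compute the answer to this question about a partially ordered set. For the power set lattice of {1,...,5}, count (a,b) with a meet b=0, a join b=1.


Complement pair (a,b): a meet b = bottom, a join b = top.
Here: A intersect B = {} and A union B = {1,...,5}.
Pairs found: ({},{1,2,3,4,5}), ({1},{2,3,4,5}), ({2},{1,3,4,5}), ({3},{1,2,4,5}), ... (28 more)
Total ordered pairs: 32


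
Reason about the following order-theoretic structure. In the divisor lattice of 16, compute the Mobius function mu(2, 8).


In a divisor lattice, mu(a,b) = mu(b/a) where mu is the classical Mobius function.
b/a = 8/2 = 4
Prime factorization of 4: primes [2]
4 is not squarefree, so mu(4) = 0


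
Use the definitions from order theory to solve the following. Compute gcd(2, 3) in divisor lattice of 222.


In a divisor lattice, meet = gcd (greatest common divisor).
By Euclidean algorithm or factoring: gcd(2,3) = 1


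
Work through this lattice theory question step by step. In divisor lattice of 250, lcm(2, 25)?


Join=lcm.
gcd(2,25)=1
lcm=50


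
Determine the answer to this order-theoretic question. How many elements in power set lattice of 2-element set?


Power set = 2^n.
2^2 = 4


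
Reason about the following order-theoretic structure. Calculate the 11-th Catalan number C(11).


C(n) = C(2n, n) / (n+1).
C(22, 11) = 705432
C(11) = 705432 / 12 = 58786


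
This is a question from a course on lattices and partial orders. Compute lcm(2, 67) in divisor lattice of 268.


In a divisor lattice, join = lcm (least common multiple).
gcd(2,67) = 1
lcm(2,67) = 2*67/gcd = 134/1 = 134


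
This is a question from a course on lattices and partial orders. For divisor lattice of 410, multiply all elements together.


Divisors of 410: [1, 2, 5, 10, 41, 82, 205, 410]
Product = n^(d(n)/2) = 410^(8/2)
Product = 28257610000


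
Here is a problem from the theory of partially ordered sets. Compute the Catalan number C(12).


C(n) = C(2n, n) / (n+1).
C(24, 12) = 2704156
C(12) = 2704156 / 13 = 208012


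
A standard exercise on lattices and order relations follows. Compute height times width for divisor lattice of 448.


Height = length of longest chain minus 1; width = size of largest antichain.
A maximum chain: 1 | 7 | 14 | 28 | 56 | 112 | 224 | 448  (height 7).
A maximum antichain: {2, 7}  (width 2).
Product = 7 * 2 = 14


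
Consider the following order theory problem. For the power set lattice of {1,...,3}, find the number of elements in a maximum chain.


A chain is a totally ordered subset; we count the number of elements in a maximum chain.
Compute, for each element x, the size of the longest chain ending at x:
  {}: 1
  {1}: 2
  {2}: 2
  {3}: 2
  {1,2}: 3
  {1,3}: 3
  ...
A maximum chain: {} < {1} < {1,2} < {1,2,3}
Number of elements in the longest chain: 4


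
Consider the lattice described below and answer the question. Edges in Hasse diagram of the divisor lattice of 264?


A cover relation a -< b holds when a < b with no c strictly between.
Cover relations:
  1 -< 2
  1 -< 3
  1 -< 11
  2 -< 4
  2 -< 6
  2 -< 22
  3 -< 6
  3 -< 33
  ...20 more
Total: 28


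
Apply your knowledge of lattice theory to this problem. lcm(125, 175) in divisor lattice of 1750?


Join=lcm.
gcd(125,175)=25
lcm=875


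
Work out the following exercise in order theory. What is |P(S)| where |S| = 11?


Power set = 2^n.
2^11 = 2048


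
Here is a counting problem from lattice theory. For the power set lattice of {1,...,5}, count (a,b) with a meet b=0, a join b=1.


Complement pair (a,b): a meet b = bottom, a join b = top.
Here: A intersect B = {} and A union B = {1,...,5}.
Pairs found: ({},{1,2,3,4,5}), ({1},{2,3,4,5}), ({2},{1,3,4,5}), ({3},{1,2,4,5}), ... (28 more)
Total ordered pairs: 32


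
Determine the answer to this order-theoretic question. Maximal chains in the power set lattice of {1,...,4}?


A maximal chain goes from the minimum element to a maximal element via cover relations.
Counting all min-to-max paths in the cover graph.
Total maximal chains: 24


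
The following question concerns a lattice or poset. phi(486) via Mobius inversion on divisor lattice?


phi(n) = n * prod_{p|n} (1 - 1/p).
Prime divisors of 486: [2, 3]
phi(486) = 486 * (1 - 1/2) * (1 - 1/3)
phi(486) = 162


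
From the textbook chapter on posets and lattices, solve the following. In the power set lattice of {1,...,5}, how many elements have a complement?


An element a is complemented if some b has a meet b = bottom, a join b = top.
every subset A has complement S\A, so all elements are complemented.
Complemented elements: {}, {1}, {2}, {3}, {4}, {5}, ... (26 more)
Count: 32


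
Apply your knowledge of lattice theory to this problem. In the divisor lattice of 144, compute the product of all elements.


Divisors of 144: [1, 2, 3, 4, 6, 8, 9, 12, 16, 18, 24, 36, 48, 72, 144]
Product = n^(d(n)/2) = 144^(15/2)
Product = 15407021574586368


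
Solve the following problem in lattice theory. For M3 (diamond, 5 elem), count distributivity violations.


Distributive law: a ^ (b v c) = (a ^ b) v (a ^ c).
Check all 5^3 = 125 ordered triples (a,b,c).
  e.g. a=a1, b=a2, c=a3: lhs=a1 != rhs=0
  e.g. a=a1, b=a3, c=a2: lhs=a1 != rhs=0
Total violating triples: 6


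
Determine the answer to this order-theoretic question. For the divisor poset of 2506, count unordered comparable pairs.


A comparable pair {a,b} has a < b or b < a in the order.
Count unordered pairs where one element is strictly below the other.
Examples: {1,2}, {1,7}, {1,14}, {1,179}, ...
Total comparable pairs: 19


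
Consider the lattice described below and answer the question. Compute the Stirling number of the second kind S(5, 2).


S(n,k) = k*S(n-1,k) + S(n-1,k-1).
S(4,2) = 7, S(4,1) = 1
S(5,2) = 2*7 + 1 = 14 + 1
S(5,2) = 15


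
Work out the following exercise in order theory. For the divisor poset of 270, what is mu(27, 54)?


In a divisor lattice, mu(a,b) = mu(b/a) where mu is the classical Mobius function.
b/a = 54/27 = 2
Prime factorization of 2: primes [2]
2 is squarefree with 1 prime factor(s), so mu(2) = (-1)^1 = -1


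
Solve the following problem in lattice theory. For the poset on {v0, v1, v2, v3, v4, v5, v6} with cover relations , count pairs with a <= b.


The order relation is {(a,b) : a <= b}, reflexive so it includes (a,a).
Examples: (v0,v0), (v1,v1), (v2,v2), (v3,v3), (v4,v4), ...
Total ordered pairs: 7


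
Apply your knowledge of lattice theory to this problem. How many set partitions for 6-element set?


B(n) = number of set partitions of an n-element set.
B(n) satisfies the recurrence: B(n+1) = sum_k C(n,k)*B(k).
B(6) = 203


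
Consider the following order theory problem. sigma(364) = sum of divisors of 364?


sigma(n) = sum of divisors.
Divisors of 364: [1, 2, 4, 7, 13, 14, 26, 28, 52, 91, 182, 364]
Sum = 784


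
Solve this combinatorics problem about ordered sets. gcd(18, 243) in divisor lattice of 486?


Meet=gcd.
gcd(18,243)=9


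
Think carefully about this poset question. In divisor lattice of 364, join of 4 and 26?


In a divisor lattice, join = lcm (least common multiple).
gcd(4,26) = 2
lcm(4,26) = 4*26/gcd = 104/2 = 52


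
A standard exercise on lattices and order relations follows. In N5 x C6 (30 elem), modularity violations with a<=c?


Modular law: if a <= c then a v (b ^ c) = (a v b) ^ c.
Check all triples (a,b,c) with a <= c among 30 elements.
  e.g. a=(a,0), b=(c,0), c=(b,0): lhs=(a,0) != rhs=(b,0)
  e.g. a=(a,0), b=(c,1), c=(b,0): lhs=(a,0) != rhs=(b,0)
Total violating triples: 126


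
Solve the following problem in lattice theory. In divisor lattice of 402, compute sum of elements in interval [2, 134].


Interval [2,134] in divisors of 402: [2, 134]
Sum = 136


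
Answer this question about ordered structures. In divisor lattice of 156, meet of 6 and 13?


In a divisor lattice, meet = gcd (greatest common divisor).
By Euclidean algorithm or factoring: gcd(6,13) = 1


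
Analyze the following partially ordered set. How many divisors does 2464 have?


Divisors of 2464: [1, 2, 4, 7, 8, 11, 14, 16, 22, 28, 32, 44, 56, 77, 88, 112, 154, 176, 224, 308, 352, 616, 1232, 2464]
Count: 24


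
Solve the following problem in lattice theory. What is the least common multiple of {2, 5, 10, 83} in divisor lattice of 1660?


In a divisor lattice, join = lcm (least common multiple).
Compute lcm iteratively: start with first element, then lcm(current, next).
Elements: [2, 5, 10, 83]
lcm(2,5) = 10
lcm(10,10) = 10
lcm(10,83) = 830
Final lcm = 830


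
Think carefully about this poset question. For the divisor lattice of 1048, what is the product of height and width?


Height = length of longest chain minus 1; width = size of largest antichain.
A maximum chain: 1 | 131 | 262 | 524 | 1048  (height 4).
A maximum antichain: {2, 131}  (width 2).
Product = 4 * 2 = 8


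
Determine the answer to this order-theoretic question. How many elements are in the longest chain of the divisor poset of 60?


A chain is a totally ordered subset; we count the number of elements in a maximum chain.
Compute, for each element x, the size of the longest chain ending at x:
  1: 1
  2: 2
  3: 2
  5: 2
  4: 3
  6: 3
  ...
A maximum chain: 1 < 2 < 4 < 12 < 60
Number of elements in the longest chain: 5


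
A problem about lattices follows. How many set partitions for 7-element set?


B(n) = number of set partitions of an n-element set.
B(n) satisfies the recurrence: B(n+1) = sum_k C(n,k)*B(k).
B(7) = 877


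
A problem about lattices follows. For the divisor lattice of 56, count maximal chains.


A maximal chain goes from the minimum element to a maximal element via cover relations.
Counting all min-to-max paths in the cover graph.
Total maximal chains: 4


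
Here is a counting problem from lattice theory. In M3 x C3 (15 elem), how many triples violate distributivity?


Distributive law: a ^ (b v c) = (a ^ b) v (a ^ c).
Check all 15^3 = 3375 ordered triples (a,b,c).
  e.g. a=(a1,0), b=(a2,0), c=(a3,0): lhs=(a1,0) != rhs=(0,0)
  e.g. a=(a1,0), b=(a2,0), c=(a3,1): lhs=(a1,0) != rhs=(0,0)
Total violating triples: 162


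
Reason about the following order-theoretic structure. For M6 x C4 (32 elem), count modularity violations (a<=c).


Modular law: if a <= c then a v (b ^ c) = (a v b) ^ c.
Check all triples (a,b,c) with a <= c among 32 elements.
This lattice is modular (diamonds M_m and their chain-products are modular).
Total violating triples: 0


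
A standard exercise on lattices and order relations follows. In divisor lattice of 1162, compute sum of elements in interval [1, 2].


Interval [1,2] in divisors of 1162: [1, 2]
Sum = 3


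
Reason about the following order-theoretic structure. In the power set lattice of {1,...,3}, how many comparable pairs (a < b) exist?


A comparable pair {a,b} has a < b or b < a in the order.
Count unordered pairs where one element is strictly below the other.
Examples: {{},{1}}, {{},{2}}, {{},{3}}, {{},{1,2}}, ...
Total comparable pairs: 19


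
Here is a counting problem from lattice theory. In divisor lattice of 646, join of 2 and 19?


In a divisor lattice, join = lcm (least common multiple).
gcd(2,19) = 1
lcm(2,19) = 2*19/gcd = 38/1 = 38


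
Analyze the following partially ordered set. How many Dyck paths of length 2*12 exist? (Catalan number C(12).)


C(n) = C(2n, n) / (n+1).
C(24, 12) = 2704156
C(12) = 2704156 / 13 = 208012


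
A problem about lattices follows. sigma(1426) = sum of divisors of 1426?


sigma(n) = sum of divisors.
Divisors of 1426: [1, 2, 23, 31, 46, 62, 713, 1426]
Sum = 2304


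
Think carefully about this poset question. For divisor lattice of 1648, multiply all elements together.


Divisors of 1648: [1, 2, 4, 8, 16, 103, 206, 412, 824, 1648]
Product = n^(d(n)/2) = 1648^(10/2)
Product = 12155869717331968


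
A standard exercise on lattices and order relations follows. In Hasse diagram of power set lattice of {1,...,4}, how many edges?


A cover relation a -< b holds when a < b with no c strictly between.
Cover relations:
  {} -< {1}
  {} -< {2}
  {} -< {3}
  {} -< {4}
  {1} -< {1,2}
  {1} -< {1,3}
  {1} -< {1,4}
  {2} -< {1,2}
  ...24 more
Total: 32


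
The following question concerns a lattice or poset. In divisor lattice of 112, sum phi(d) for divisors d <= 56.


Divisors of 112 up to 56: [1, 2, 4, 7, 8, 14, 16, 28, 56]
phi values: [1, 1, 2, 6, 4, 6, 8, 12, 24]
Sum = 64


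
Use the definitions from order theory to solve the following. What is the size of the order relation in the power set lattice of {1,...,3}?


The order relation is {(a,b) : a <= b}, reflexive so it includes (a,a).
Examples: ({},{}), ({},{1,2}), ({},{1,2,3}), ({},{1,3}), ({},{1}), ...
Total ordered pairs: 27


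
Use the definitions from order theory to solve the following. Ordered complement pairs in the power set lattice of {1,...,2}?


Complement pair (a,b): a meet b = bottom, a join b = top.
Here: A intersect B = {} and A union B = {1,...,2}.
Pairs found: ({},{1,2}), ({1},{2}), ({2},{1}), ({1,2},{})
Total ordered pairs: 4


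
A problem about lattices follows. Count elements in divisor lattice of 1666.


Divisors of 1666: [1, 2, 7, 14, 17, 34, 49, 98, 119, 238, 833, 1666]
Count: 12


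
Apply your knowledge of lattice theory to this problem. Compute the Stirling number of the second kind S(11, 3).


S(n,k) = k*S(n-1,k) + S(n-1,k-1).
S(10,3) = 9330, S(10,2) = 511
S(11,3) = 3*9330 + 511 = 27990 + 511
S(11,3) = 28501


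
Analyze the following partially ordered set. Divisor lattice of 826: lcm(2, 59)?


Join=lcm.
gcd(2,59)=1
lcm=118


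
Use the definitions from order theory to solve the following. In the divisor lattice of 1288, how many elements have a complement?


An element a is complemented if some b has a meet b = bottom, a join b = top.
a is complemented iff gcd(a, n/a)=1, i.e. a is a unitary divisor of 1288.
Complemented elements: 1, 7, 8, 23, 56, 161, ... (2 more)
Count: 8


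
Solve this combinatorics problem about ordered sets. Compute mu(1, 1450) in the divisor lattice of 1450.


In a divisor lattice, mu(a,b) = mu(b/a) where mu is the classical Mobius function.
b/a = 1450/1 = 1450
Prime factorization of 1450: primes [2, 5, 29]
1450 is not squarefree, so mu(1450) = 0


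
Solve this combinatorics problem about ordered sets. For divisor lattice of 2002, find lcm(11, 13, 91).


In a divisor lattice, join = lcm (least common multiple).
Compute lcm iteratively: start with first element, then lcm(current, next).
Elements: [11, 13, 91]
lcm(11,13) = 143
lcm(143,91) = 1001
Final lcm = 1001


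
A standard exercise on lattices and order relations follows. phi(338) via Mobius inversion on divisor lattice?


phi(n) = n * prod_{p|n} (1 - 1/p).
Prime divisors of 338: [2, 13]
phi(338) = 338 * (1 - 1/2) * (1 - 1/13)
phi(338) = 156


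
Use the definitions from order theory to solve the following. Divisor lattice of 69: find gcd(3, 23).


In a divisor lattice, meet = gcd (greatest common divisor).
By Euclidean algorithm or factoring: gcd(3,23) = 1


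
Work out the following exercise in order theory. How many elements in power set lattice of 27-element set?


Power set = 2^n.
2^27 = 134217728


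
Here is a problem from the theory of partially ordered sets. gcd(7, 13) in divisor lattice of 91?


Meet=gcd.
gcd(7,13)=1


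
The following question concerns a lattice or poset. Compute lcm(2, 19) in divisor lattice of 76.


In a divisor lattice, join = lcm (least common multiple).
gcd(2,19) = 1
lcm(2,19) = 2*19/gcd = 38/1 = 38


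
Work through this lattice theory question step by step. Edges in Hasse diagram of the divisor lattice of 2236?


A cover relation a -< b holds when a < b with no c strictly between.
Cover relations:
  1 -< 2
  1 -< 13
  1 -< 43
  2 -< 4
  2 -< 26
  2 -< 86
  4 -< 52
  4 -< 172
  ...12 more
Total: 20


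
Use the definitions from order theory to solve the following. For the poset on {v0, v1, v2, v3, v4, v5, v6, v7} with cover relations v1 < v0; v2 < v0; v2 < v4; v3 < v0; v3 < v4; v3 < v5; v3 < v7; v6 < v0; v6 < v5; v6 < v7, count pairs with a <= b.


The order relation is {(a,b) : a <= b}, reflexive so it includes (a,a).
Examples: (v0,v0), (v1,v0), (v1,v1), (v2,v0), (v2,v2), ...
Total ordered pairs: 18


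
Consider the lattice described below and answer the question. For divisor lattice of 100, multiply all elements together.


Divisors of 100: [1, 2, 4, 5, 10, 20, 25, 50, 100]
Product = n^(d(n)/2) = 100^(9/2)
Product = 1000000000


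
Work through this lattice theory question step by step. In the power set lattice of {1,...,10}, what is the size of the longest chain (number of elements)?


A chain is a totally ordered subset; we count the number of elements in a maximum chain.
Compute, for each element x, the size of the longest chain ending at x:
  {}: 1
  {1}: 2
  {2}: 2
  {3}: 2
  {4}: 2
  {5}: 2
  ...
A maximum chain: {} < {1} < {1,2} < {1,2,3} < {1,2,3,4} < {1,2,3,4,5} < {1,2,3,4,5,6} < {1,2,3,4,5,6,7} < {1,2,3,4,5,6,7,8} < {1,2,3,4,5,6,7,8,9} < {1,2,3,4,5,6,7,8,9,10}
Number of elements in the longest chain: 11


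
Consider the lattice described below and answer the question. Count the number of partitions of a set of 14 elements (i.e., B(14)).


B(n) = number of set partitions of an n-element set.
B(n) satisfies the recurrence: B(n+1) = sum_k C(n,k)*B(k).
B(14) = 190899322


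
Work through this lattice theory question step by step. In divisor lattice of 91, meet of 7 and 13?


In a divisor lattice, meet = gcd (greatest common divisor).
By Euclidean algorithm or factoring: gcd(7,13) = 1


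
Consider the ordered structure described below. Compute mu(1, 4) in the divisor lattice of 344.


In a divisor lattice, mu(a,b) = mu(b/a) where mu is the classical Mobius function.
b/a = 4/1 = 4
Prime factorization of 4: primes [2]
4 is not squarefree, so mu(4) = 0


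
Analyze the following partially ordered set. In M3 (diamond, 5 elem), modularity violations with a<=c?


Modular law: if a <= c then a v (b ^ c) = (a v b) ^ c.
Check all triples (a,b,c) with a <= c among 5 elements.
This lattice is modular (diamonds M_m and their chain-products are modular).
Total violating triples: 0


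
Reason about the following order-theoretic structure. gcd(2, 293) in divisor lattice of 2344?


Meet=gcd.
gcd(2,293)=1


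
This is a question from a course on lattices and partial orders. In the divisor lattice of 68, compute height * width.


Height = length of longest chain minus 1; width = size of largest antichain.
A maximum chain: 1 | 17 | 34 | 68  (height 3).
A maximum antichain: {2, 17}  (width 2).
Product = 3 * 2 = 6


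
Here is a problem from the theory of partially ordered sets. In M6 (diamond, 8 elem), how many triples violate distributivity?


Distributive law: a ^ (b v c) = (a ^ b) v (a ^ c).
Check all 8^3 = 512 ordered triples (a,b,c).
  e.g. a=a1, b=a2, c=a3: lhs=a1 != rhs=0
  e.g. a=a1, b=a2, c=a4: lhs=a1 != rhs=0
Total violating triples: 120


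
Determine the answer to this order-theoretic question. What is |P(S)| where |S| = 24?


Power set = 2^n.
2^24 = 16777216


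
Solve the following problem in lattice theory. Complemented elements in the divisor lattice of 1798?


An element a is complemented if some b has a meet b = bottom, a join b = top.
a is complemented iff gcd(a, n/a)=1, i.e. a is a unitary divisor of 1798.
Complemented elements: 1, 2, 29, 31, 58, 62, ... (2 more)
Count: 8


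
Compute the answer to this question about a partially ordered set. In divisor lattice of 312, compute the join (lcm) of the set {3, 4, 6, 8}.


In a divisor lattice, join = lcm (least common multiple).
Compute lcm iteratively: start with first element, then lcm(current, next).
Elements: [3, 4, 6, 8]
lcm(3,4) = 12
lcm(12,6) = 12
lcm(12,8) = 24
Final lcm = 24


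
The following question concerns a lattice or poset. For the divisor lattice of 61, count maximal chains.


A maximal chain goes from the minimum element to a maximal element via cover relations.
Counting all min-to-max paths in the cover graph.
Total maximal chains: 1


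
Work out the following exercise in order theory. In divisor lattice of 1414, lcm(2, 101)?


Join=lcm.
gcd(2,101)=1
lcm=202


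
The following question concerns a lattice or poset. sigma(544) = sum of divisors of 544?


sigma(n) = sum of divisors.
Divisors of 544: [1, 2, 4, 8, 16, 17, 32, 34, 68, 136, 272, 544]
Sum = 1134


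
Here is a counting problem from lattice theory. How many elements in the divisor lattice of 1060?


Divisors of 1060: [1, 2, 4, 5, 10, 20, 53, 106, 212, 265, 530, 1060]
Count: 12


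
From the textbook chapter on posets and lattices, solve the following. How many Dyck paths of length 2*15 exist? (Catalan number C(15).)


C(n) = C(2n, n) / (n+1).
C(30, 15) = 155117520
C(15) = 155117520 / 16 = 9694845


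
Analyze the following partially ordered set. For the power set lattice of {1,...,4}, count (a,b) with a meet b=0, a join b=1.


Complement pair (a,b): a meet b = bottom, a join b = top.
Here: A intersect B = {} and A union B = {1,...,4}.
Pairs found: ({},{1,2,3,4}), ({1},{2,3,4}), ({2},{1,3,4}), ({3},{1,2,4}), ... (12 more)
Total ordered pairs: 16


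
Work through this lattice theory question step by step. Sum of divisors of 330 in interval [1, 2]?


Interval [1,2] in divisors of 330: [1, 2]
Sum = 3


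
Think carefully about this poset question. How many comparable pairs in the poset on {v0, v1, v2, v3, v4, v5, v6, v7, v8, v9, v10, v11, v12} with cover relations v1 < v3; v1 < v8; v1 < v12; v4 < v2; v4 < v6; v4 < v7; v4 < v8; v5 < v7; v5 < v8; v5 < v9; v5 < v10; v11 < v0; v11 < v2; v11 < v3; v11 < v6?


A comparable pair {a,b} has a < b or b < a in the order.
Count unordered pairs where one element is strictly below the other.
Examples: {v0,v11}, {v1,v3}, {v1,v8}, {v1,v12}, ...
Total comparable pairs: 15


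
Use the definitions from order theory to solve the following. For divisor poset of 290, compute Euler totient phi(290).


phi(n) = n * prod_{p|n} (1 - 1/p).
Prime divisors of 290: [2, 5, 29]
phi(290) = 290 * (1 - 1/2) * (1 - 1/5) * (1 - 1/29)
phi(290) = 112


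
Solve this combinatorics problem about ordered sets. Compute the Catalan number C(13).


C(n) = C(2n, n) / (n+1).
C(26, 13) = 10400600
C(13) = 10400600 / 14 = 742900


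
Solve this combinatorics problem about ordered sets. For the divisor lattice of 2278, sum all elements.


sigma(n) = sum of divisors.
Divisors of 2278: [1, 2, 17, 34, 67, 134, 1139, 2278]
Sum = 3672


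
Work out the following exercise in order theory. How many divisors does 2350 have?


Divisors of 2350: [1, 2, 5, 10, 25, 47, 50, 94, 235, 470, 1175, 2350]
Count: 12


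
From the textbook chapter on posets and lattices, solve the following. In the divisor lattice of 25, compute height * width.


Height = length of longest chain minus 1; width = size of largest antichain.
A maximum chain: 1 | 5 | 25  (height 2).
A maximum antichain: {1}  (width 1).
Product = 2 * 1 = 2


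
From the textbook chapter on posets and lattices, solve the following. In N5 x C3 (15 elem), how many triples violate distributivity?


Distributive law: a ^ (b v c) = (a ^ b) v (a ^ c).
Check all 15^3 = 3375 ordered triples (a,b,c).
  e.g. a=(b,0), b=(a,0), c=(c,0): lhs=(b,0) != rhs=(a,0)
  e.g. a=(b,0), b=(a,0), c=(c,1): lhs=(b,0) != rhs=(a,0)
Total violating triples: 54


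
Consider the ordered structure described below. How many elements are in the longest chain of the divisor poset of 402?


A chain is a totally ordered subset; we count the number of elements in a maximum chain.
Compute, for each element x, the size of the longest chain ending at x:
  1: 1
  2: 2
  3: 2
  67: 2
  6: 3
  134: 3
  ...
A maximum chain: 1 < 2 < 6 < 402
Number of elements in the longest chain: 4


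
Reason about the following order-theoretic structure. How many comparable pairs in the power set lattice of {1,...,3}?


A comparable pair {a,b} has a < b or b < a in the order.
Count unordered pairs where one element is strictly below the other.
Examples: {{},{1}}, {{},{2}}, {{},{3}}, {{},{1,2}}, ...
Total comparable pairs: 19


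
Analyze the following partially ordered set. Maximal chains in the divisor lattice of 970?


A maximal chain goes from the minimum element to a maximal element via cover relations.
Counting all min-to-max paths in the cover graph.
Total maximal chains: 6


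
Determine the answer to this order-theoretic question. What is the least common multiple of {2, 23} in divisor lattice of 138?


In a divisor lattice, join = lcm (least common multiple).
Compute lcm iteratively: start with first element, then lcm(current, next).
Elements: [2, 23]
lcm(2,23) = 46
Final lcm = 46


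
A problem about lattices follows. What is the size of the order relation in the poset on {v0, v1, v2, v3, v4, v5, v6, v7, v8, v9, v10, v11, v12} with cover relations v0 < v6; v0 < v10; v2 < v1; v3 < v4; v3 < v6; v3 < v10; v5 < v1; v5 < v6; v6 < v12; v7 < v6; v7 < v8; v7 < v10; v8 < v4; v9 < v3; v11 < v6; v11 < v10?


The order relation is {(a,b) : a <= b}, reflexive so it includes (a,a).
Examples: (v0,v0), (v0,v10), (v0,v12), (v0,v6), (v1,v1), ...
Total ordered pairs: 39


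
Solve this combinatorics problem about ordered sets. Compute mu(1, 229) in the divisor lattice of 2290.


In a divisor lattice, mu(a,b) = mu(b/a) where mu is the classical Mobius function.
b/a = 229/1 = 229
Prime factorization of 229: primes [229]
229 is squarefree with 1 prime factor(s), so mu(229) = (-1)^1 = -1


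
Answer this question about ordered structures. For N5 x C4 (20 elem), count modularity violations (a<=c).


Modular law: if a <= c then a v (b ^ c) = (a v b) ^ c.
Check all triples (a,b,c) with a <= c among 20 elements.
  e.g. a=(a,0), b=(c,0), c=(b,0): lhs=(a,0) != rhs=(b,0)
  e.g. a=(a,0), b=(c,1), c=(b,0): lhs=(a,0) != rhs=(b,0)
Total violating triples: 40


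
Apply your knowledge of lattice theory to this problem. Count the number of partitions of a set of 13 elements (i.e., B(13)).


B(n) = number of set partitions of an n-element set.
B(n) satisfies the recurrence: B(n+1) = sum_k C(n,k)*B(k).
B(13) = 27644437
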